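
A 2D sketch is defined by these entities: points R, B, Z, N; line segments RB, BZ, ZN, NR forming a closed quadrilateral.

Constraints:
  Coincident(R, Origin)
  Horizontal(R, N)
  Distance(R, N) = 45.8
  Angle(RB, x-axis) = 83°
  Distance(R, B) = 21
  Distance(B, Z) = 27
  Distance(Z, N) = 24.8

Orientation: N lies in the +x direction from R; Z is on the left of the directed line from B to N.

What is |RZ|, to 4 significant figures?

34.89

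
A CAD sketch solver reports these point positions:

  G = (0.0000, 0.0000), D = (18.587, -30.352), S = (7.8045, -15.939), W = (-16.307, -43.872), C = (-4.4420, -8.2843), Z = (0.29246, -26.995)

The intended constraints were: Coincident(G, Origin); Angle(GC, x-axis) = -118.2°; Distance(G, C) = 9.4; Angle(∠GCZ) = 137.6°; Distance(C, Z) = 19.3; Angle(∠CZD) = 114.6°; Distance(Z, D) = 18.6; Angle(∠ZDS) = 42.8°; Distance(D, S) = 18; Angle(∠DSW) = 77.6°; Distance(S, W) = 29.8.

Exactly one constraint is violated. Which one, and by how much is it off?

Distance(S, W) = 29.8 — off by 7.10.

G = (0.00, 0.00) ✓; GC at -118.2° ✓; |GC| = 9.400 ✓; ∠GCZ = 137.6° ✓; |CZ| = 19.30 ✓; ∠CZD = 114.6° ✓; |ZD| = 18.60 ✓; ∠ZDS = 42.80° ✓; |DS| = 18.00 ✓; ∠DSW = 77.60° ✓; |SW| = 36.90 ✗.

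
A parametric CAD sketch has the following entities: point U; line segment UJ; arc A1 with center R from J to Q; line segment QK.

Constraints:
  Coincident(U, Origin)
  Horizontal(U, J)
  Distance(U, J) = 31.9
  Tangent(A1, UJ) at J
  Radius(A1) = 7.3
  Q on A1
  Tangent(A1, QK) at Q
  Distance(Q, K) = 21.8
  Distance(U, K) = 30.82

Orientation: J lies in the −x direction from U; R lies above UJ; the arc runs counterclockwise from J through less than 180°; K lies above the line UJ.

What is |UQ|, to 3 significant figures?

25.5

Checks: |RQ| = 7.300 ✓; ∠(RQ, QK) = 90.00° ✓; |QK| = 21.80 ✓; |UK| = 30.82 ✓.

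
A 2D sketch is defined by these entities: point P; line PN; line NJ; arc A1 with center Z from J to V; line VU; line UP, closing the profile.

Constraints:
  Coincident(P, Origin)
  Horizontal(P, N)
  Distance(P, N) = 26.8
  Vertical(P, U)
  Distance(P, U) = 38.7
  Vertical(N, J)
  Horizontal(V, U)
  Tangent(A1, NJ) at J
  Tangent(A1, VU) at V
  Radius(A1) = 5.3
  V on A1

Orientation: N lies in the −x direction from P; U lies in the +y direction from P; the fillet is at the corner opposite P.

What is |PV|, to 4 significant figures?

44.27

P is at the origin; P and N share the same y with |PN| = 26.8 and N on the −x side, so N = (-26.80, 0.000). PU is vertical with |PU| = 38.7 and U on the +y side, so U = (0.000, 38.70). The virtual corner opposite P is at (-26.80, 38.70). A1 meets NJ tangentially, so ZJ is at right angles to NJ and the tangent condition forces ZV to be normal to VU, with radius 5.3, so the center Z sits 5.3 in from both sides at Z = (-21.50, 33.40). That places the tangent points at J = (-26.80, 33.40) on NJ and V = (-21.50, 38.70) on VU. Then |PV| = |V − P| = 44.27.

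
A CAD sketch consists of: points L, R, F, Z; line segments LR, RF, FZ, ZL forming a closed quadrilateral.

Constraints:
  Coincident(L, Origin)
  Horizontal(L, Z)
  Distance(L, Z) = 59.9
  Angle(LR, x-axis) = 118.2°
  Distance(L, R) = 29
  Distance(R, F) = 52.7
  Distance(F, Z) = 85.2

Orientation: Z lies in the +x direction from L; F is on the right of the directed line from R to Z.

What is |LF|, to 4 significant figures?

33.93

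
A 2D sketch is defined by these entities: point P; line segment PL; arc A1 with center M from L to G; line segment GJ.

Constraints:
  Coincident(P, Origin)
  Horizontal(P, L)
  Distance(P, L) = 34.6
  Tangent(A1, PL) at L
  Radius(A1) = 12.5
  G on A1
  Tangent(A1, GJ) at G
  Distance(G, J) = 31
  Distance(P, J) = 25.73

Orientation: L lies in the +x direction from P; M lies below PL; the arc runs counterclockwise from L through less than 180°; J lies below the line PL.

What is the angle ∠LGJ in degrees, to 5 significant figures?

157.62°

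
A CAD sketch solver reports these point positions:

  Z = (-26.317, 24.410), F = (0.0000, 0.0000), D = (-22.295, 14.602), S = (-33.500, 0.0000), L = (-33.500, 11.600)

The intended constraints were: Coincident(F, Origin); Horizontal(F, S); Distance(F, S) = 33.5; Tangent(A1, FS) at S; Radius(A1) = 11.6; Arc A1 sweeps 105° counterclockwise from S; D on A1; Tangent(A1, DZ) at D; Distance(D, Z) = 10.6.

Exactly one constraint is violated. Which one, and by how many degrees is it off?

Tangent(A1, DZ) at D — off by 7.30°.

F = (0.00, 0.00) ✓; F.y = 0.00, S.y = 0.00 ✓; |FS| = 33.50 ✓; ∠(LS, SF) = 90.00° ✓; |LS| = 11.60 ✓; bearing(L→D) − bearing(L→S) = 105.0° ✓; |LD| = 11.60 ✓; ∠(LD, DZ) = 82.70° ✗; |DZ| = 10.60 ✓.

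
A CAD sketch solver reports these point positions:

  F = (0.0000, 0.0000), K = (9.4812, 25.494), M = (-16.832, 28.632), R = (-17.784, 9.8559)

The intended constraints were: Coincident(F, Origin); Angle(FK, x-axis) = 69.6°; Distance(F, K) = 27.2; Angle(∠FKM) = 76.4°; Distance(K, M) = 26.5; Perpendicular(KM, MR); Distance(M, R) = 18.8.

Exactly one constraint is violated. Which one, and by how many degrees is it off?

Perpendicular(KM, MR) — off by 3.90°.

F = (0.00, 0.00) ✓; FK at 69.60° ✓; |FK| = 27.20 ✓; ∠FKM = 76.40° ✓; |KM| = 26.50 ✓; ∠(KM, MR) = 93.90° ✗; |MR| = 18.80 ✓.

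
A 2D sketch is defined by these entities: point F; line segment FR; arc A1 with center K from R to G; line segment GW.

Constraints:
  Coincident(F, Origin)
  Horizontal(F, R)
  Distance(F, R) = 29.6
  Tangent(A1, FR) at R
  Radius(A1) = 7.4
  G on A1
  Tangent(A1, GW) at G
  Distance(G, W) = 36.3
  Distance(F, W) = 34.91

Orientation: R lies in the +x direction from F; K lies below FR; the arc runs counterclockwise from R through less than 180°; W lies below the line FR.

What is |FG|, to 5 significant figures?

23.541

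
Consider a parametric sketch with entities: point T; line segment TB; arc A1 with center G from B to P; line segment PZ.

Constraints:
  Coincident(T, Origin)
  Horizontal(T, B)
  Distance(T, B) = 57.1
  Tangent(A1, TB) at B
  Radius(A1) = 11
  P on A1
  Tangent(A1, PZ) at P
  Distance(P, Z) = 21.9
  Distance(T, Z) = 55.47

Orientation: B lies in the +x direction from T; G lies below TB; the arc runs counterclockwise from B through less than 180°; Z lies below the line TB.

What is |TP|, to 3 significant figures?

47.3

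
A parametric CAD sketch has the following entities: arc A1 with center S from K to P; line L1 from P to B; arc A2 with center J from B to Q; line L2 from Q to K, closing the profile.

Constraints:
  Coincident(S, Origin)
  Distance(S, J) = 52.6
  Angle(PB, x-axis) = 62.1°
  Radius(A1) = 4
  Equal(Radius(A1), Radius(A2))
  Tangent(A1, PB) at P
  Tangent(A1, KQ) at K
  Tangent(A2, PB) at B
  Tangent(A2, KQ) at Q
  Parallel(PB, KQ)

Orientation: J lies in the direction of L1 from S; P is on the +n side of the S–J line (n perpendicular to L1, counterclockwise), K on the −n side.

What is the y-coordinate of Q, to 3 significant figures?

44.6

The slot axis is L1's direction at 62.1°, so u = (cos 62.1°, sin 62.1°) = (0.468, 0.884) and n = (−sin 62.1°, cos 62.1°) = (-0.884, 0.468). S is at the origin and J lies 52.6 along u from S, so J = 52.6·u = (24.6, 46.5). Tangency of A1 to both parallel lines with radius 4.0 puts P and K at S ± 4.0·n: P = (-3.54, 1.87), K = (3.54, -1.87). Equal radii place B and Q the same way about J: B = J + 4.0·n = (21.1, 48.4), Q = J − 4.0·n = (28.1, 44.6). So Q.y = 44.6.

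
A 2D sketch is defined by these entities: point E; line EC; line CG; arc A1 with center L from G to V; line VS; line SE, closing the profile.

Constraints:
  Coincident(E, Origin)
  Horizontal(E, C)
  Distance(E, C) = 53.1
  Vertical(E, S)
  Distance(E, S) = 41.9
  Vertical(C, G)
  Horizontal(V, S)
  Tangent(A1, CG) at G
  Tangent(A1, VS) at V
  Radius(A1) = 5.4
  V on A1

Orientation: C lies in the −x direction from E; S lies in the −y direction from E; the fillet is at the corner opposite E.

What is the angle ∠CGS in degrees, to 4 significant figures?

95.81°

E is at the origin; EC is horizontal with |EC| = 53.1 and C on the −x side, so C = (-53.10, 0.000). E and S share the same x with |ES| = 41.9 and S on the −y side, so S = (0.000, -41.90). The virtual corner opposite E is at (-53.10, -41.90). A1 meets CG tangentially, so LG is at right angles to CG and A1 meets VS tangentially, so LV is at right angles to VS, with radius 5.4, so the center L sits 5.4 in from both sides at L = (-47.70, -36.50). That places the tangent points at G = (-53.10, -36.50) on CG and V = (-47.70, -41.90) on VS. Then cos ∠CGS = GC·GS / (|GC||GS|), giving 95.81°.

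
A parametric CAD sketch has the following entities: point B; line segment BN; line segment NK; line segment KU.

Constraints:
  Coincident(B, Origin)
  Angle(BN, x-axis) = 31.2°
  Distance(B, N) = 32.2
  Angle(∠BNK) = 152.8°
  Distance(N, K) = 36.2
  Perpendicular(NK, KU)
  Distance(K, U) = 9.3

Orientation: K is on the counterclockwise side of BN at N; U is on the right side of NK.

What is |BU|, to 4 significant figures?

69.14

B is at the origin; BN runs at 31.2° with length 32.2, so N = 32.2·(cos 31.2°, sin 31.2°) = (27.54, 16.68). ∠BNK = 152.8°, so NK runs at 31.2° + (180° − 152.8°) = 58.40° from the x-axis; with |NK| = 36.2, K = N + 36.2·(cos 58.40°, sin 58.40°) = (46.51, 47.51). The perpendicularity gives KU at right angles to NK; with |KU| = 9.3 on the right of NK, U = K + 9.3·(0.8517, -0.5240) = (54.43, 42.64). Then |BU| = |U − B| = 69.14.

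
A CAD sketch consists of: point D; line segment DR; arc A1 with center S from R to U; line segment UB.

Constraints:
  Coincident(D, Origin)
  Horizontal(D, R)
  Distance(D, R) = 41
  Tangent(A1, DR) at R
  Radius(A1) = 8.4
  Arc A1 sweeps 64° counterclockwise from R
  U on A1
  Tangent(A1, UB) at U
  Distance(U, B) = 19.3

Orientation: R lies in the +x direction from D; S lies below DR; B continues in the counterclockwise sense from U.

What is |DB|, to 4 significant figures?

33.34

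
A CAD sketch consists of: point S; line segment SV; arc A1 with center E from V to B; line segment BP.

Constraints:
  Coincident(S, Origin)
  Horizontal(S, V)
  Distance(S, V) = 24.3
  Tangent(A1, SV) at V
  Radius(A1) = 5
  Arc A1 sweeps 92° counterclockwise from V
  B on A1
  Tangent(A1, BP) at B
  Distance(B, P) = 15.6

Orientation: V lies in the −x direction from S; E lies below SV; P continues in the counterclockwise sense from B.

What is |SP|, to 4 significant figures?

35.47

S is at the origin; SV is horizontal with |SV| = 24.3 and V on the −x side, so V = (-24.30, 0.000). Tangency of A1 to SV means the radius EV is perpendicular to SV, so E = V + (0, -5) = (-24.30, -5.000). On A1, V sits at bearing 90° from E; a 92° counterclockwise sweep puts B at bearing 182°, so B = E + 5.0·(cos 182°, sin 182°) = (-29.30, -5.174). Tangency of A1 to BP means the radius EB is perpendicular to BP, so BP runs along (−sin 182°, cos 182°); with |BP| = 15.6, P = (-28.75, -20.76). Then |SP| = |P − S| = 35.47.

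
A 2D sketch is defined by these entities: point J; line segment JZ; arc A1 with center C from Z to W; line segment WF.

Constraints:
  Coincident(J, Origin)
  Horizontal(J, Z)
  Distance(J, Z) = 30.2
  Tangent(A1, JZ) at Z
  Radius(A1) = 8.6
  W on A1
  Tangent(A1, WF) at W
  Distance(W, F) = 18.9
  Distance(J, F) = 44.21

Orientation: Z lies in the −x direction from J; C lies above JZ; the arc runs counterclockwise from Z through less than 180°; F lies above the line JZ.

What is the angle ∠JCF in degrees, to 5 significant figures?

114.33°

J is at the origin; JZ is horizontal with |JZ| = 30.2 and Z on the −x side, so Z = (-30.200, 0.0000). Since A1 is tangent to JZ there, CZ ⟂ JZ, so C = Z + (0, 8.6) = (-30.200, 8.6000). Since CW ⟂ WF (tangency), |CF| = √(8.6² + 18.9²) = 20.765 regardless of where W sits on A1. So F lies on both circle(J, 44.21) and circle(C, 20.765); the above-JZ intersection is F = (-33.248, 29.140). W is the foot of the tangent from F: W = (-22.980, 13.272).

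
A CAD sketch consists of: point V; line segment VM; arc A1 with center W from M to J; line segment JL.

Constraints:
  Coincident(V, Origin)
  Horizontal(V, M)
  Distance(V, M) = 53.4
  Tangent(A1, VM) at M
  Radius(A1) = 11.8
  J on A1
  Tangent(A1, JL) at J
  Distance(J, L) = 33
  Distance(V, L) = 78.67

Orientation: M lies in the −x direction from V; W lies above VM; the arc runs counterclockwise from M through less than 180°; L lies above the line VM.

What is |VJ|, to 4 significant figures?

48.07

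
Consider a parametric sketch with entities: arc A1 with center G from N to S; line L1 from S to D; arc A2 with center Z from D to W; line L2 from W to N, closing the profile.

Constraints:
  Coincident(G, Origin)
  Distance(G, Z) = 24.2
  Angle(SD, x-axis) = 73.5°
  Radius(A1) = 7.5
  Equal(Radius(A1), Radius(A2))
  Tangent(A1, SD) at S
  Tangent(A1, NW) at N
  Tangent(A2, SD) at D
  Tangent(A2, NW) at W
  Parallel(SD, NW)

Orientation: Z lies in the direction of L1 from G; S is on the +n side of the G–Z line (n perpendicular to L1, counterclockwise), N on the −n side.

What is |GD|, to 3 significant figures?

25.3

The slot axis is L1's direction at 73.5°, so u = (cos 73.5°, sin 73.5°) = (0.284, 0.959) and n = (−sin 73.5°, cos 73.5°) = (-0.959, 0.284). G is at the origin and Z lies 24.2 along u from G, so Z = 24.2·u = (6.87, 23.2). Tangency of A1 to both parallel lines with radius 7.5 puts S and N at G ± 7.5·n: S = (-7.19, 2.13), N = (7.19, -2.13). Equal radii place D and W the same way about Z: D = Z + 7.5·n = (-0.318, 25.3), W = Z − 7.5·n = (14.1, 21.1). Then |GD| = |D − G| = 25.3.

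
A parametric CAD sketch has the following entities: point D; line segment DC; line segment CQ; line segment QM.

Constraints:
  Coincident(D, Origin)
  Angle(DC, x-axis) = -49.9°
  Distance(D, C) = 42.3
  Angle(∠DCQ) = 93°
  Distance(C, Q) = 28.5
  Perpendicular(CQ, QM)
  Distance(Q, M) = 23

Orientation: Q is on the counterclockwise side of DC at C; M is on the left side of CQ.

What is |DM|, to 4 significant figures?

36.24

D is at the origin; DC runs at -49.9° with length 42.3, so C = 42.3·(cos -49.9°, sin -49.9°) = (27.25, -32.36). ∠DCQ = 93.0°, so CQ runs at -49.9° + (180° − 93.0°) = 37.10° from the x-axis; with |CQ| = 28.5, Q = C + 28.5·(cos 37.10°, sin 37.10°) = (49.98, -15.16). CQ ⟂ QM; with |QM| = 23.0 on the left of CQ, M = Q + 23.0·(-0.6032, 0.7976) = (36.10, 3.180). Then |DM| = |M − D| = 36.24.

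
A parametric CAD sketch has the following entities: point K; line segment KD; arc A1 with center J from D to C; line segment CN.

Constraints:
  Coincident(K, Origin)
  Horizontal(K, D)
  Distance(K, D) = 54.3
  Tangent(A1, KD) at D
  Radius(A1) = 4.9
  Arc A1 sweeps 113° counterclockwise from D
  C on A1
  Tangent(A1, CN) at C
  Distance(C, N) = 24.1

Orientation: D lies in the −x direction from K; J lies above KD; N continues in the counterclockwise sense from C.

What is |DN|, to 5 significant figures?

29.411

On A1, D sits at bearing -90° from J; a 113° counterclockwise sweep puts C at bearing 23°, so C = J + 4.9·(cos 23°, sin 23°) = (-49.790, 6.8146). Tangency of A1 to CN means the radius JC is perpendicular to CN, so CN runs along (−sin 23°, cos 23°); with |CN| = 24.1, N = (-59.206, 28.999). Then |DN| = |N − D| = 29.411.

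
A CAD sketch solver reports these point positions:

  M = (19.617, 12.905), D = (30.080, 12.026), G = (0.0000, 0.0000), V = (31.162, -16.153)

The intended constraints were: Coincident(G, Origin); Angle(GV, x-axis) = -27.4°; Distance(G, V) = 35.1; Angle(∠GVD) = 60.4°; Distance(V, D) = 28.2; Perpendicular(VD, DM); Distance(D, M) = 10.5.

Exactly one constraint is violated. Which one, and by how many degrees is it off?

Perpendicular(VD, DM) — off by 7.00°.

G = (0.00, 0.00) ✓; GV at -27.40° ✓; |GV| = 35.10 ✓; ∠GVD = 60.40° ✓; |VD| = 28.20 ✓; ∠(VD, DM) = 83.00° ✗; |DM| = 10.50 ✓.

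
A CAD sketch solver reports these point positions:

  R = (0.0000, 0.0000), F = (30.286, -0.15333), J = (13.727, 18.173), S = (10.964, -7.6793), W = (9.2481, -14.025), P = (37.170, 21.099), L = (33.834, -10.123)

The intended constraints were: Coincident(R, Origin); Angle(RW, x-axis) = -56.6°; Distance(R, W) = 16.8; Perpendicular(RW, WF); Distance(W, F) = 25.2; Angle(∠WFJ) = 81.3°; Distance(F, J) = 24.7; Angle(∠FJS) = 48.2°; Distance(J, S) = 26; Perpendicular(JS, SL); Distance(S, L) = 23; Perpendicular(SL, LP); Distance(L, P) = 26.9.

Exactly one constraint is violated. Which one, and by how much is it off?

Distance(L, P) = 26.9 — off by 4.50.

R = (0.00, 0.00) ✓; RW at -56.60° ✓; |RW| = 16.80 ✓; ∠(RW, WF) = 90.00° ✓; |WF| = 25.20 ✓; ∠WFJ = 81.30° ✓; |FJ| = 24.70 ✓; ∠FJS = 48.20° ✓; |JS| = 26.00 ✓; ∠(JS, SL) = 90.00° ✓; |SL| = 23.00 ✓; ∠(SL, LP) = 90.00° ✓; |LP| = 31.40 ✗.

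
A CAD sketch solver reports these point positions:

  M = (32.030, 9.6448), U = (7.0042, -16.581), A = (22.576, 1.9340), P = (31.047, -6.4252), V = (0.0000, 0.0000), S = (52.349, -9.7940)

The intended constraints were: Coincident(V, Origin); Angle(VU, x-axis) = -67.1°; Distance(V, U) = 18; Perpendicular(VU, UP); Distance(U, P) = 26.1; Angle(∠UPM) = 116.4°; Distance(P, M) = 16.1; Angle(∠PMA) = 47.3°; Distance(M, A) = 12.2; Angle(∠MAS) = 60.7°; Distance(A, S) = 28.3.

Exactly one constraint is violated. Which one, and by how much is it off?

Distance(A, S) = 28.3 — off by 3.70.

V = (0.00, 0.00) ✓; VU at -67.10° ✓; |VU| = 18.00 ✓; ∠(VU, UP) = 90.00° ✓; |UP| = 26.10 ✓; ∠UPM = 116.4° ✓; |PM| = 16.10 ✓; ∠PMA = 47.30° ✓; |MA| = 12.20 ✓; ∠MAS = 60.70° ✓; |AS| = 32.00 ✗.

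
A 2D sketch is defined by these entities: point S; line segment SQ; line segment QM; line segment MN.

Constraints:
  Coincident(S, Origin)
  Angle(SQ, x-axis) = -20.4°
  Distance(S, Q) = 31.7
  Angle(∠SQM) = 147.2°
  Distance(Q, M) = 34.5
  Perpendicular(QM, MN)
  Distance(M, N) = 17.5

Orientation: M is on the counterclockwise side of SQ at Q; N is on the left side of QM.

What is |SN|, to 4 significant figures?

61.15

S is at the origin; SQ runs at -20.4° with length 31.7, so Q = 31.7·(cos -20.4°, sin -20.4°) = (29.71, -11.05). ∠SQM = 147.2°, so QM runs at -20.4° + (180° − 147.2°) = 12.40° from the x-axis; with |QM| = 34.5, M = Q + 34.5·(cos 12.40°, sin 12.40°) = (63.41, -3.641). QM is perpendicular to MN; with |MN| = 17.5 on the left of QM, N = M + 17.5·(-0.2147, 0.9767) = (59.65, 13.45). Then |SN| = |N − S| = 61.15.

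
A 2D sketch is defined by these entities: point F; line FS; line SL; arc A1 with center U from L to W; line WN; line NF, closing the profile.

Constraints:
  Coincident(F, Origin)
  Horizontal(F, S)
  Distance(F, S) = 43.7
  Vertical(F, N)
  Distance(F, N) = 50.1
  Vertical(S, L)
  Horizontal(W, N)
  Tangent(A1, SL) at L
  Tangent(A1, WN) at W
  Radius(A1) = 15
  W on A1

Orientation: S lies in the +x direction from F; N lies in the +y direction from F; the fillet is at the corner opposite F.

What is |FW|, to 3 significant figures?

57.7

F is at the origin; F and S share the same y with |FS| = 43.7 and S on the +x side, so S = (43.7, 0.00). F and N share the same x with |FN| = 50.1 and N on the +y side, so N = (0.00, 50.1). The virtual corner opposite F is at (43.7, 50.1). The tangent condition forces UL to be normal to SL and the tangent condition forces UW to be normal to WN, with radius 15.0, so the center U sits 15.0 in from both sides at U = (28.7, 35.1). That places the tangent points at L = (43.7, 35.1) on SL and W = (28.7, 50.1) on WN. Then |FW| = |W − F| = 57.7.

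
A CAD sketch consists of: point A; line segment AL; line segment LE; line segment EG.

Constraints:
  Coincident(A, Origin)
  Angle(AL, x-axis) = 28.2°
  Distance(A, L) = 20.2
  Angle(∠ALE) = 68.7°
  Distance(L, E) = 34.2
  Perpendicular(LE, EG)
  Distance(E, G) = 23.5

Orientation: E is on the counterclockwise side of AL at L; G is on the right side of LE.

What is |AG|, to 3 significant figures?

50.1

A is at the origin; AL runs at 28.2° with length 20.2, so L = 20.2·(cos 28.2°, sin 28.2°) = (17.8, 9.55). ∠ALE = 68.7°, so LE runs at 28.2° + (180° − 68.7°) = 140° from the x-axis; with |LE| = 34.2, E = L + 34.2·(cos 140°, sin 140°) = (-8.20, 31.8). LE is perpendicular to EG; with |EG| = 23.5 on the right of LE, G = E + 23.5·(0.649, 0.760) = (7.06, 49.6). Then |AG| = |G − A| = 50.1.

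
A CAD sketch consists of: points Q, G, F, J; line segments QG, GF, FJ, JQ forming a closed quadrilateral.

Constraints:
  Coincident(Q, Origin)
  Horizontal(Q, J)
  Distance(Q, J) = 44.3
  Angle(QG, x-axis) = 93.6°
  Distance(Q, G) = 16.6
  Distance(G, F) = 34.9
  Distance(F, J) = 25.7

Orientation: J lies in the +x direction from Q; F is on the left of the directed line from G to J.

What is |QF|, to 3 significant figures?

40.5

Q is at the origin; QJ is horizontal with |QJ| = 44.3 and J in +x, so J = (44.3, 0). QG runs at 93.6° with |QG| = 16.6, so G = (-1.04, 16.6). F is determined by |GF| = 34.9 and |FJ| = 25.7 together: it lies at the intersection of circle(G, 34.9) and circle(J, 25.7). With |GJ| = 48.3, the foot of the radical line on GJ is 29.9 from G and the perpendicular offset is √(34.9² − 29.9²) = 18.0. Taking the left-of-GJ solution: F = (33.2, 23.2).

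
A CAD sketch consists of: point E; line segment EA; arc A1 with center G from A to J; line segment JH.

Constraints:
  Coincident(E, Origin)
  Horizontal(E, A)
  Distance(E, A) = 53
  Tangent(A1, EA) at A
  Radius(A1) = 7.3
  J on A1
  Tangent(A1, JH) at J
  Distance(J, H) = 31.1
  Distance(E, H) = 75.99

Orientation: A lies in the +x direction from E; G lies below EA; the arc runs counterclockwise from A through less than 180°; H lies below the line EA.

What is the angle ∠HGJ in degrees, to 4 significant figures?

76.79°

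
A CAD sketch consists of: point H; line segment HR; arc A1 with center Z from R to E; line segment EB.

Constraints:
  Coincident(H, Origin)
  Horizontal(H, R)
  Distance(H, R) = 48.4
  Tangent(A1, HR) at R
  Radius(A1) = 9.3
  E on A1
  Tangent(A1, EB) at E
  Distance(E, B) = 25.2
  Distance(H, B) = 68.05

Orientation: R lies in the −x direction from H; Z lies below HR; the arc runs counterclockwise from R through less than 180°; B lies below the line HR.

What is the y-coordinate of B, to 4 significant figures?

-34.01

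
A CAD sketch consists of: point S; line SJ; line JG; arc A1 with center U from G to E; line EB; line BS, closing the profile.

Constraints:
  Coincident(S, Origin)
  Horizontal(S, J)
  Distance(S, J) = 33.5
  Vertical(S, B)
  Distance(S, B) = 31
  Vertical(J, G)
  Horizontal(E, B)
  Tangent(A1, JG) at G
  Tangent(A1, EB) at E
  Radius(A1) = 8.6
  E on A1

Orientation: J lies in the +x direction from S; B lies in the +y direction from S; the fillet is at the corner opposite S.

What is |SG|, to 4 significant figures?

40.30

S is at the origin; SJ is horizontal with |SJ| = 33.5 and J on the +x side, so J = (33.50, 0.000). SB is vertical with |SB| = 31.0 and B on the +y side, so B = (0.000, 31.00). The virtual corner opposite S is at (33.50, 31.00). Since A1 is tangent to JG there, UG ⟂ JG and A1 meets EB tangentially, so UE is at right angles to EB, with radius 8.6, so the center U sits 8.6 in from both sides at U = (24.90, 22.40). That places the tangent points at G = (33.50, 22.40) on JG and E = (24.90, 31.00) on EB. Then |SG| = |G − S| = 40.30.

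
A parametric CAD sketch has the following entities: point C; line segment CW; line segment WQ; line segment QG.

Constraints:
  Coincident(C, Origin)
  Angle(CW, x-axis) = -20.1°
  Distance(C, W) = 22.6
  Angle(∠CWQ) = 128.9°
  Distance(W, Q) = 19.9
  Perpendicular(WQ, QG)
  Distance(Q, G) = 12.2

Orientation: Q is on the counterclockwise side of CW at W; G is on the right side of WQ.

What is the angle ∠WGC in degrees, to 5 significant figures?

9.6347°

∠CWQ = 128.9°, so WQ runs at -20.1° + (180° − 128.9°) = 31.000° from the x-axis; with |WQ| = 19.9, Q = W + 19.9·(cos 31.000°, sin 31.000°) = (38.281, 2.4825). WQ ⟂ QG; with |QG| = 12.2 on the right of WQ, G = Q + 12.2·(0.51504, -0.85717) = (44.565, -7.9749). Then cos ∠WGC = GW·GC / (|GW||GC|), giving 9.6347°.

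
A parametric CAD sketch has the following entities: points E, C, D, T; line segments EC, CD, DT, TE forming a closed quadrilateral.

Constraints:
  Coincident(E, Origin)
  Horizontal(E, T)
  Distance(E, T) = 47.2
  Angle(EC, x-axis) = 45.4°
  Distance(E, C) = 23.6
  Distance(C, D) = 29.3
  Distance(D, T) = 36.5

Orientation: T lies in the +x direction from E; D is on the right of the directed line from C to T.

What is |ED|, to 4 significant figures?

17.73

E is at the origin; E and T share the same y with |ET| = 47.2 and T in +x, so T = (47.2, 0). EC runs at 45.4° with |EC| = 23.6, so C = (16.57, 16.80). D is determined by |CD| = 29.3 and |DT| = 36.5 together: it lies at the intersection of circle(C, 29.3) and circle(T, 36.5). With |CT| = 34.94, the foot of the radical line on CT is 10.69 from C and the perpendicular offset is √(29.3² − 10.69²) = 27.28. Taking the right-of-CT solution: D = (12.82, -12.25).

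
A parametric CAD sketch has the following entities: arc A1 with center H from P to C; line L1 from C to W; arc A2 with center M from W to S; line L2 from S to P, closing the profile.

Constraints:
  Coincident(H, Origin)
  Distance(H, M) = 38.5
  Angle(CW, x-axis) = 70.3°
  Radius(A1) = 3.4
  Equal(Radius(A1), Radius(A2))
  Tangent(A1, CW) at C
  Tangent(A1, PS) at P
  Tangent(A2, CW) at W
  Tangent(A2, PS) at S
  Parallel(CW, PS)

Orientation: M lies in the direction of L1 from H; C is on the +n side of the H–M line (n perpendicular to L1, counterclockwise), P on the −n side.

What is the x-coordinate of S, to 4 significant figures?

16.18

The slot axis is L1's direction at 70.3°, so u = (cos 70.3°, sin 70.3°) = (0.3371, 0.9415) and n = (−sin 70.3°, cos 70.3°) = (-0.9415, 0.3371). H is at the origin and M lies 38.5 along u from H, so M = 38.5·u = (12.98, 36.25). Tangency of A1 to both parallel lines with radius 3.4 puts C and P at H ± 3.4·n: C = (-3.201, 1.146), P = (3.201, -1.146). Equal radii place W and S the same way about M: W = M + 3.4·n = (9.777, 37.39), S = M − 3.4·n = (16.18, 35.10). So S.x = 16.18.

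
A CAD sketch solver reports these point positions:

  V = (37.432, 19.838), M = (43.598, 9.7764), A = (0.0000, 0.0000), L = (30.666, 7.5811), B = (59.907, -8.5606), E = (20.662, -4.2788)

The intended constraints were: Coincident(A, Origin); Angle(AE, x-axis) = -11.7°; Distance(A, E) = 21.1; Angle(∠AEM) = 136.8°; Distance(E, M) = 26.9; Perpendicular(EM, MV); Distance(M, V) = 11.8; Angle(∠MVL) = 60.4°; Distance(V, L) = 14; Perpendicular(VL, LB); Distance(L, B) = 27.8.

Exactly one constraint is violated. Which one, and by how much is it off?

Distance(L, B) = 27.8 — off by 5.60.

A = (0.00, 0.00) ✓; AE at -11.70° ✓; |AE| = 21.10 ✓; ∠AEM = 136.8° ✓; |EM| = 26.90 ✓; ∠(EM, MV) = 90.00° ✓; |MV| = 11.80 ✓; ∠MVL = 60.40° ✓; |VL| = 14.00 ✓; ∠(VL, LB) = 90.00° ✓; |LB| = 33.40 ✗.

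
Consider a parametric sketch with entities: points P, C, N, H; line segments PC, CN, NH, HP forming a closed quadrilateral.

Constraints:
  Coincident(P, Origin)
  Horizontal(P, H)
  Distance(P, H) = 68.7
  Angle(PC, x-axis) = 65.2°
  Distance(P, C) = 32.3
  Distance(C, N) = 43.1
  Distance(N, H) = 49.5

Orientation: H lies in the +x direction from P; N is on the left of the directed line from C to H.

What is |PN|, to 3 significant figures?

70.7

Checks: |CN| = 43.10 ✓; |NH| = 49.50 ✓.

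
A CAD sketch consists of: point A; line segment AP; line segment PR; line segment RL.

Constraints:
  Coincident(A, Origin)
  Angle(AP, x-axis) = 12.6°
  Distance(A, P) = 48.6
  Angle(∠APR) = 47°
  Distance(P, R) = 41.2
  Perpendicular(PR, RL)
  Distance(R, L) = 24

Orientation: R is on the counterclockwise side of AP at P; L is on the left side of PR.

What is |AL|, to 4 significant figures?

14.08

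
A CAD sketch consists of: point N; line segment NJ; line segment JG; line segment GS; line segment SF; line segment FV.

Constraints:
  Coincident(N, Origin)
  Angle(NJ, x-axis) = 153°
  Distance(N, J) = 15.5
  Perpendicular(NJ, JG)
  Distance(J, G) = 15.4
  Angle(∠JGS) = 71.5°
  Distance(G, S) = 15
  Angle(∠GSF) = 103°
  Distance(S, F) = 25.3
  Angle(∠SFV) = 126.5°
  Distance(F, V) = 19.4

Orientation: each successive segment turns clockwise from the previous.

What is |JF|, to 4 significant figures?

18.73

∠JGS = 71.5° gives GS at -45.50° from the x-axis; with |GS| = 15.0, S = (3.694, 10.06). ∠GSF = 103.0° gives SF at -122.5° from the x-axis; with |SF| = 25.3, F = (-9.899, -11.28). Then |JF| = |F − J| = 18.73.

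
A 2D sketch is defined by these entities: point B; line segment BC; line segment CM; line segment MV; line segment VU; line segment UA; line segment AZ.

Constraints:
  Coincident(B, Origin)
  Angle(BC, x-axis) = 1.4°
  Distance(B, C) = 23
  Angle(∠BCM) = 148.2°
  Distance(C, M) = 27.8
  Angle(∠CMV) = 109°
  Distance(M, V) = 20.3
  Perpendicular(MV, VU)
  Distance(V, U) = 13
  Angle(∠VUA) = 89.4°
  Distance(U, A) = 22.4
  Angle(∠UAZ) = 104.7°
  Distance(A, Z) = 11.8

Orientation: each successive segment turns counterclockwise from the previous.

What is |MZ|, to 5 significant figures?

5.1459

∠VUA = 89.4° gives UA at -75.200° from the x-axis; with |UA| = 22.4, A = (34.395, 10.618). ∠UAZ = 104.7° gives AZ at 0.10000° from the x-axis; with |AZ| = 11.8, Z = (46.195, 10.639). Then |MZ| = |Z − M| = 5.1459.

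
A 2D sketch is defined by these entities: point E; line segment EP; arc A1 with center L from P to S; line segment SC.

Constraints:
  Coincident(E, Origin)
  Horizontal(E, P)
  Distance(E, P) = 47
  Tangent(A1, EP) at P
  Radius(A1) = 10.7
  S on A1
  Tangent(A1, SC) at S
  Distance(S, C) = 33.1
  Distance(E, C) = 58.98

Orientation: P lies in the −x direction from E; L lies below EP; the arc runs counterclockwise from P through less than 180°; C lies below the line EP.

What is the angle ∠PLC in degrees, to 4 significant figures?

166.2°

Checks: E = (0.00, 0.00) ✓; |LS| = 10.70 ✓; ∠(LS, SC) = 90.00° ✓; |SC| = 33.10 ✓; |EC| = 58.98 ✓.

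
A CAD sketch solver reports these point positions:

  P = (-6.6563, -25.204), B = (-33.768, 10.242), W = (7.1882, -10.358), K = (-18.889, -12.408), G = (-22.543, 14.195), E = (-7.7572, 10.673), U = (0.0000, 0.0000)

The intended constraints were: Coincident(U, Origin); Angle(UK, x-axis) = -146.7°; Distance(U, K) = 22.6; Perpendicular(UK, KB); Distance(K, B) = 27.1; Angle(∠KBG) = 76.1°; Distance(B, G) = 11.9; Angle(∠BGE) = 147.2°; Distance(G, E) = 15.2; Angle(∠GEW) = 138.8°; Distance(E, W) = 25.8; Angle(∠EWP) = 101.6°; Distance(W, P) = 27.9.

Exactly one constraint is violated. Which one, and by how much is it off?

Distance(W, P) = 27.9 — off by 7.60.

U = (0.00, 0.00) ✓; UK at -146.7° ✓; |UK| = 22.60 ✓; ∠(UK, KB) = 90.00° ✓; |KB| = 27.10 ✓; ∠KBG = 76.10° ✓; |BG| = 11.90 ✓; ∠BGE = 147.2° ✓; |GE| = 15.20 ✓; ∠GEW = 138.8° ✓; |EW| = 25.80 ✓; ∠EWP = 101.6° ✓; |WP| = 20.30 ✗.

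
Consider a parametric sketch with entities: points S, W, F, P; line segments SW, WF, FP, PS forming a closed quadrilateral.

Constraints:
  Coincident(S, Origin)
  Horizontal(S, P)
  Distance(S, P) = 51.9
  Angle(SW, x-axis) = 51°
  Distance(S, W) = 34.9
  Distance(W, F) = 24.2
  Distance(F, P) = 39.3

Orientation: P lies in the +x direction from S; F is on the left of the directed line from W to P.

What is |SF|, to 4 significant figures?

57.92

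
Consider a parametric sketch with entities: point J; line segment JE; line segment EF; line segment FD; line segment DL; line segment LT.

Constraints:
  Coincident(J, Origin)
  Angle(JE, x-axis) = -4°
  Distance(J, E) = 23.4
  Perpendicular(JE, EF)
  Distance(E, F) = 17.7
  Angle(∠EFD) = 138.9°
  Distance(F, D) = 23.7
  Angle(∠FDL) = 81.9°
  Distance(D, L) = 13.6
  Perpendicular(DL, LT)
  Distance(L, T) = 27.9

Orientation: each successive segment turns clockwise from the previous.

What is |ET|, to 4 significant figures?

7.789

J is at the origin; JE runs at -4.0° with length 23.4, so E = (23.34, -1.632). JE is perpendicular to EF, so EF runs at -94.00°; with |EF| = 17.7, F = (22.11, -19.29). ∠EFD = 138.9° gives FD at -135.1° from the x-axis; with |FD| = 23.7, D = (5.321, -36.02). ∠FDL = 81.9° gives DL at 126.8° from the x-axis; with |DL| = 13.6, L = (-2.826, -25.13). DL ⟂ LT, so LT runs at 36.80°; with |LT| = 27.9, T = (19.51, -8.416). Then |ET| = |T − E| = 7.789.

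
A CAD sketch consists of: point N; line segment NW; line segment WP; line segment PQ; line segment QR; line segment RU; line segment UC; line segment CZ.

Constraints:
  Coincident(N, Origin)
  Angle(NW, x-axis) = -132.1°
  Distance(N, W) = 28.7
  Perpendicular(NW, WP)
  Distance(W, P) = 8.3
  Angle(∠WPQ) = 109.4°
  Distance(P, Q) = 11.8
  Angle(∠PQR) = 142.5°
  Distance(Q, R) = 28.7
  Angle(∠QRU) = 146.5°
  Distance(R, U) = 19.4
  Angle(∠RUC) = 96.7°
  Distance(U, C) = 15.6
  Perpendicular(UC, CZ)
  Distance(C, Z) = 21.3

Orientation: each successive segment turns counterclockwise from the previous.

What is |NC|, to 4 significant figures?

25.34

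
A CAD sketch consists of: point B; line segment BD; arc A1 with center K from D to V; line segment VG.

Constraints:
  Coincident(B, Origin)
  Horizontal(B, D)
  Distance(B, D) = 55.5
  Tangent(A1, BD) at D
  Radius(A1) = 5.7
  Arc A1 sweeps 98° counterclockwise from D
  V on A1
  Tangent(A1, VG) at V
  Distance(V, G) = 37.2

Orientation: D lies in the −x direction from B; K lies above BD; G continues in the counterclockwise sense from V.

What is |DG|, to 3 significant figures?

43.3

B is at the origin; B and D share the same y with |BD| = 55.5 and D on the −x side, so D = (-55.5, 0.00). The tangent condition forces KD to be normal to BD, so K = D + (0, 5.7) = (-55.5, 5.70). On A1, D sits at bearing -90° from K; a 98° counterclockwise sweep puts V at bearing 8°, so V = K + 5.7·(cos 8°, sin 8°) = (-49.9, 6.49). A1 meets VG tangentially, so KV is at right angles to VG, so VG runs along (−sin 8°, cos 8°); with |VG| = 37.2, G = (-55.0, 43.3). Then |DG| = |G − D| = 43.3.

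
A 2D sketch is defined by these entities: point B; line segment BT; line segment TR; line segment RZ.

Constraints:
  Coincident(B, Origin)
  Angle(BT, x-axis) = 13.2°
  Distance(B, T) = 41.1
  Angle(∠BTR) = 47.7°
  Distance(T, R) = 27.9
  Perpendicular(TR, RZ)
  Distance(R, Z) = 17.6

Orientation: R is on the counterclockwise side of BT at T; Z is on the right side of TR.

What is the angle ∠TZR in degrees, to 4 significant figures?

57.76°

B is at the origin; BT runs at 13.2° with length 41.1, so T = 41.1·(cos 13.2°, sin 13.2°) = (40.01, 9.385). ∠BTR = 47.7°, so TR runs at 13.2° + (180° − 47.7°) = 145.5° from the x-axis; with |TR| = 27.9, R = T + 27.9·(cos 145.5°, sin 145.5°) = (17.02, 25.19). TR ⟂ RZ; with |RZ| = 17.6 on the right of TR, Z = R + 17.6·(0.5664, 0.8241) = (26.99, 39.69). Then cos ∠TZR = ZT·ZR / (|ZT||ZR|), giving 57.76°.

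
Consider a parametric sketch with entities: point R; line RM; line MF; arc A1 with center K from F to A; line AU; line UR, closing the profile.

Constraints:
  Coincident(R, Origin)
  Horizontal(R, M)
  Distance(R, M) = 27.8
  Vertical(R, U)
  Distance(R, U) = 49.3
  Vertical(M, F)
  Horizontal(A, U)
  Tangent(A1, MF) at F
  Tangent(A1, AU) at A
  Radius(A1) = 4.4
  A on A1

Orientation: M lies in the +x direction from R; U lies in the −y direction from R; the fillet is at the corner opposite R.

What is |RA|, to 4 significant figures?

54.57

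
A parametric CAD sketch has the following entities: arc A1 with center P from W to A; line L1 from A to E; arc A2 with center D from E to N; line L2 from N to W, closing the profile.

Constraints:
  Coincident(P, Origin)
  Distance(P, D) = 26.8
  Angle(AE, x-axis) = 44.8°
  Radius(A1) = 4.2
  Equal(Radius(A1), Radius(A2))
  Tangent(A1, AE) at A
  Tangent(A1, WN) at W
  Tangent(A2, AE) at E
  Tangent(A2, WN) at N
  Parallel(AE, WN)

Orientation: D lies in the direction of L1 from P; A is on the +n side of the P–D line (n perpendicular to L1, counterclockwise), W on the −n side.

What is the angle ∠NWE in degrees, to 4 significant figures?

17.40°

Tangency of A1 to both parallel lines with radius 4.2 puts A and W at P ± 4.2·n: A = (-2.959, 2.980), W = (2.959, -2.980). Equal radii place E and N the same way about D: E = D + 4.2·n = (16.06, 21.86), N = D − 4.2·n = (21.98, 15.90). Then cos ∠NWE = WN·WE / (|WN||WE|), giving 17.40°.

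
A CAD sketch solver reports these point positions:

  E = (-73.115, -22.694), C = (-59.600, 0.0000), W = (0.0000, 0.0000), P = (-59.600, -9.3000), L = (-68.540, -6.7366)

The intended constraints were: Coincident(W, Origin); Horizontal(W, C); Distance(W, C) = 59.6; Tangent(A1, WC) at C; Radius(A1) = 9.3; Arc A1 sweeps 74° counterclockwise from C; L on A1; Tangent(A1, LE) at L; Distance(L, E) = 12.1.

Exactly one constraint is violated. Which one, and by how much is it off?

Distance(L, E) = 12.1 — off by 4.50.

W = (0.00, 0.00) ✓; W.y = 0.00, C.y = 0.00 ✓; |WC| = 59.60 ✓; ∠(PC, CW) = 90.00° ✓; |PC| = 9.300 ✓; bearing(P→L) − bearing(P→C) = 74.00° ✓; |PL| = 9.300 ✓; ∠(PL, LE) = 90.00° ✓; |LE| = 16.60 ✗.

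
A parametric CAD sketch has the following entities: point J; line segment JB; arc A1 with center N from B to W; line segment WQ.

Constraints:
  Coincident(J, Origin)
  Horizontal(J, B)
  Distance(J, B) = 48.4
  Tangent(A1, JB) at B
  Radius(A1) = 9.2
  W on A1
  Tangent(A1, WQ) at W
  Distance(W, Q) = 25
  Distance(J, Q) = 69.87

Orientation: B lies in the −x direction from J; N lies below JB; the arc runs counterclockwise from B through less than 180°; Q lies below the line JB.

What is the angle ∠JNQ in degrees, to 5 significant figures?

131.67°

Checks: |NW| = 9.200 ✓; ∠(NW, WQ) = 90.00° ✓; |WQ| = 25.00 ✓; |JQ| = 69.87 ✓.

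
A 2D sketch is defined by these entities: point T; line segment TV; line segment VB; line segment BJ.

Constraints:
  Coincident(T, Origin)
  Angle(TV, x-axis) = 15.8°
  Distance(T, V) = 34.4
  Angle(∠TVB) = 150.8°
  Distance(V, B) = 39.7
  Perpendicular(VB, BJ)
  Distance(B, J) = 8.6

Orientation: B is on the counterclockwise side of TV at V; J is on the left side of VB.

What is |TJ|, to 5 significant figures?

70.207

∠TVB = 150.8°, so VB runs at 15.8° + (180° − 150.8°) = 45.000° from the x-axis; with |VB| = 39.7, B = V + 39.7·(cos 45.000°, sin 45.000°) = (61.172, 37.439). The perpendicularity gives BJ at right angles to VB; with |BJ| = 8.6 on the left of VB, J = B + 8.6·(-0.70711, 0.70711) = (55.091, 43.520). Then |TJ| = |J − T| = 70.207.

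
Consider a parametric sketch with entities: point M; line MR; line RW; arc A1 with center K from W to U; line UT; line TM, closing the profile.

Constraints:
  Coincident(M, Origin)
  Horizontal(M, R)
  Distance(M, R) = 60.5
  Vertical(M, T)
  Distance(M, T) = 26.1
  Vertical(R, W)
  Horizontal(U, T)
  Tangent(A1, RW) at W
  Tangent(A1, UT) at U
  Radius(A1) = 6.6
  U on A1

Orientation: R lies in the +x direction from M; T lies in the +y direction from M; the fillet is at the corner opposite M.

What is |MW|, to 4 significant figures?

63.56

M is at the origin; MR is horizontal with |MR| = 60.5 and R on the +x side, so R = (60.50, 0.000). MT is vertical with |MT| = 26.1 and T on the +y side, so T = (0.000, 26.10). The virtual corner opposite M is at (60.50, 26.10). Since A1 is tangent to RW there, KW ⟂ RW and tangency of A1 to UT means the radius KU is perpendicular to UT, with radius 6.6, so the center K sits 6.6 in from both sides at K = (53.90, 19.50). That places the tangent points at W = (60.50, 19.50) on RW and U = (53.90, 26.10) on UT. Then |MW| = |W − M| = 63.56.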